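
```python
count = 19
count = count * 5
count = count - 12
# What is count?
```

Trace:
`count = 19` → count = 19
`count = count * 5` → count = 95
`count = count - 12` → count = 83
So count = 83

Answer: 83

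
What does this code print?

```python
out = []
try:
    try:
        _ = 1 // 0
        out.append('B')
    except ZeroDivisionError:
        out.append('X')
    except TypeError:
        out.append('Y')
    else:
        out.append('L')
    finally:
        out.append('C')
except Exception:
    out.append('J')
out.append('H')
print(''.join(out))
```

Execution trace: 'X' (inner except ZeroDivisionError) → 'C' (inner finally) → 'H' (after the try/except). Output: XCH

Answer: XCH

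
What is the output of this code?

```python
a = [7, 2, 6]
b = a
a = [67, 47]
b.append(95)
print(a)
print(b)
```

Key concept: rebinding vs mutation: a is rebound to a new list, b still points at the original.
Step by step:
`a = [7, 2, 6]` → a = [7, 2, 6]
`b = a` → b = [7, 2, 6] (same object as a)
`a = [67, 47]` → a = [67, 47]
`b.append(95)` → b = [7, 2, 6, 95]
`print(a)` → prints [67, 47]
`print(b)` → prints [7, 2, 6, 95]

Answer:
[67, 47]
[7, 2, 6, 95]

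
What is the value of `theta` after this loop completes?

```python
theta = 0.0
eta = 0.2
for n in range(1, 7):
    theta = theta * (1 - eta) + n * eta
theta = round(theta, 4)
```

Moving average with lr=0.2
`theta` takes the values: 0.0 → 0.2 → 0.56 → 1.048 → 1.6384 → 2.31072 → 3.048576 → 3.0486

Answer: 3.0486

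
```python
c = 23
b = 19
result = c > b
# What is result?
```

Trace:
`c = 23` → c = 23
`b = 19` → b = 19
`result = c > b` → result = True
So result = True

Answer: True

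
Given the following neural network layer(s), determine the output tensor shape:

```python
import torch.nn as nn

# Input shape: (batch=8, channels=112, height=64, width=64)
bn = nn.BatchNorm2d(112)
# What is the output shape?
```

Input: (8, 112, 64, 64) -> Output: (8, 112, 64, 64)

Answer: (8, 112, 64, 64)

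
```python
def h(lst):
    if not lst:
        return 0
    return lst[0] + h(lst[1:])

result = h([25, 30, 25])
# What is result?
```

25 + 30 + 25 + 0 = 80

Answer: 80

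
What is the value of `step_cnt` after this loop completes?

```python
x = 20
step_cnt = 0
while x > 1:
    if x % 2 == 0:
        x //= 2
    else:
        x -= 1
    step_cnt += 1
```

Steps to reduce 20 to 1
`step_cnt` takes the values: 0 → 1 → 2 → 3 → 4 → 5

Answer: 5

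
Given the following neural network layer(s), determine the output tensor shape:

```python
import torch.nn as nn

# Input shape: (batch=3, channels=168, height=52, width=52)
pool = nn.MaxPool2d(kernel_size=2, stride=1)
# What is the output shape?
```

Input: (3, 168, 52, 52) -> Output: (3, 168, 51, 51)

Answer: (3, 168, 51, 51)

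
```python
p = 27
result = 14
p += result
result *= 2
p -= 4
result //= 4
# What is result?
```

Trace:
`p = 27` → p = 27
`result = 14` → result = 14
`p += result` → p = 41
`result *= 2` → result = 28
`p -= 4` → p = 37
`result //= 4` → result = 7
So result = 7

Answer: 7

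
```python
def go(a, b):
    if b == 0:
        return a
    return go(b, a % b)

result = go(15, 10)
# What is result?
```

go(15, 10) -> go(10, 5) -> go(5, 0) -> 5

Answer: 5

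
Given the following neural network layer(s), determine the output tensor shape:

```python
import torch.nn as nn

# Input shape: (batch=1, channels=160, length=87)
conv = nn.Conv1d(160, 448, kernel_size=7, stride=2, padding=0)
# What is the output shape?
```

Input: (1, 160, 87) -> Output: (1, 448, 41)

Answer: (1, 448, 41)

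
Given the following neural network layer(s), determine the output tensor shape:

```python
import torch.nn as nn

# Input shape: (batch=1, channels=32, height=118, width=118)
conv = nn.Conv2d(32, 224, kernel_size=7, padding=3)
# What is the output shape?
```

Input: (1, 32, 118, 118) -> Output: (1, 224, 118, 118)

Answer: (1, 224, 118, 118)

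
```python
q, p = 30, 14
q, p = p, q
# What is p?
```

Trace:
`q, p = 30, 14` → q = 30; p = 14
`q, p = p, q` → q = 14; p = 30
So p = 30

Answer: 30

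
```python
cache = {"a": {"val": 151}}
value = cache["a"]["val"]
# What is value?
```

Trace:
`cache = {"a": {"val": 151}}` → cache = {'a': {'val': 151}}
`value = cache["a"]["val"]` → value = 151
So value = 151

Answer: 151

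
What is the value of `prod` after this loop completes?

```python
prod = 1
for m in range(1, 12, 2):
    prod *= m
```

Product of 1, 3, 5, ... up to 11
`prod` takes the values: 1 → 3 → 15 → 105 → 945 → 10395

Answer: 10395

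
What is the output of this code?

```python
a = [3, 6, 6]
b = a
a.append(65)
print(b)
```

Key concept: basic list aliasing.
Step by step:
`a = [3, 6, 6]` → a = [3, 6, 6]
`b = a` → b = [3, 6, 6] (same object as a)
`a.append(65)` → a = [3, 6, 6, 65] (same object as b); b = [3, 6, 6, 65] (same object as a)
`print(b)` → prints [3, 6, 6, 65]

Answer: [3, 6, 6, 65]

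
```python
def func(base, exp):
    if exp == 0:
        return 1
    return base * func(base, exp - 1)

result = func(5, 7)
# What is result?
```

func(5, 7) = 5 * 5 * 5 * 5 * 5 * 5 * 5 = 78125

Answer: 78125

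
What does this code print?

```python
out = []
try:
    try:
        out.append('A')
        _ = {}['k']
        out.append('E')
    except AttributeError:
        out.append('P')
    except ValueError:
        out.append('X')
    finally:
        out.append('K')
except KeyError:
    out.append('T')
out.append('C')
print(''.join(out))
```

Execution trace: 'A' (try body) → 'K' (finally) → 'T' (outer except KeyError) → 'C' (after the try/except). Output: AKTC

Answer: AKTC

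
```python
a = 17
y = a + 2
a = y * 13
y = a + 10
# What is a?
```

Trace:
`a = 17` → a = 17
`y = a + 2` → y = 19
`a = y * 13` → a = 247
`y = a + 10` → y = 257
So a = 247

Answer: 247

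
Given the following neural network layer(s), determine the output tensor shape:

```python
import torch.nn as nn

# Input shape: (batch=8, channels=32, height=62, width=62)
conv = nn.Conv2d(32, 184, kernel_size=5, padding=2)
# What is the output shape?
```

Input: (8, 32, 62, 62) -> Output: (8, 184, 62, 62)

Answer: (8, 184, 62, 62)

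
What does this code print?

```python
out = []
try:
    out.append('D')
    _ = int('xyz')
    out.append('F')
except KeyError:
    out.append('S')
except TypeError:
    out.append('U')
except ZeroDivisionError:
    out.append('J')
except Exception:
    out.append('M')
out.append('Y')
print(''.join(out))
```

Execution trace: 'D' (try body) → 'M' (except Exception) → 'Y' (after the try/except). Output: DMY

Answer: DMY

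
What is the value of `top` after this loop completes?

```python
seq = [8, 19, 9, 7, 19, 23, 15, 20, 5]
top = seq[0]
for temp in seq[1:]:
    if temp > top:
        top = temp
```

Maximum of [8, 19, 9, 7, 19, 23, 15, 20, 5]
`top` takes the values: 8 → 19 → 23

Answer: 23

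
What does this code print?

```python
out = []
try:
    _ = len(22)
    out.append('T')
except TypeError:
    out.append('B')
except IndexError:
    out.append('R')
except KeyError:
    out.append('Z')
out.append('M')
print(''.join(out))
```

Execution trace: 'B' (except TypeError) → 'M' (after the try/except). Output: BM

Answer: BM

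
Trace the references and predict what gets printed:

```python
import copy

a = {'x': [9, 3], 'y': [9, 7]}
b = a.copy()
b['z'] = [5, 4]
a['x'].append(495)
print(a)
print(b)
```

Key concept: shallow copy of dict with mutable values.
Step by step:
`a = {'x': [9, 3], 'y': [9, 7]}` → a = {'x': [9, 3], 'y': [9, 7]}
`b = a.copy()` → b = {'x': [9, 3], 'y': [9, 7]}
`b['z'] = [5, 4]` → b = {'x': [9, 3], 'y': [9, 7], 'z': [5, 4]}
`a['x'].append(495)` → a = {'x': [9, 3, 495], 'y': [9, 7]}; b = {'x': [9, 3, 495], 'y': [9, 7], 'z': [5, 4]}
`print(a)` → prints {'x': [9, 3, 495], 'y': [9, 7]}
`print(b)` → prints {'x': [9, 3, 495], 'y': [9, 7], 'z': [5, 4]}

Answer:
{'x': [9, 3, 495], 'y': [9, 7]}
{'x': [9, 3, 495], 'y': [9, 7], 'z': [5, 4]}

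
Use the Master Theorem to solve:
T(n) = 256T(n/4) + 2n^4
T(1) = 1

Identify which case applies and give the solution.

a=256, b=4, f(n)=2n^4. log_4(256) = 4. Since c=4 = 4, Case 2 applies: T(n) = Θ(n^log_b(a) · log n) = O(n^4 log n).

Answer: O(n^4 log n) - Case 2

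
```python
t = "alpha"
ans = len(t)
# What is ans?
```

Trace:
`t = "alpha"` → t = 'alpha'
`ans = len(t)` → ans = 5
So ans = 5

Answer: 5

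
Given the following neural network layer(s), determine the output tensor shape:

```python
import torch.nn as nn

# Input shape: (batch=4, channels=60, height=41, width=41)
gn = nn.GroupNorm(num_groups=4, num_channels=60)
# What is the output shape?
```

Input: (4, 60, 41, 41) -> Output: (4, 60, 41, 41)

Answer: (4, 60, 41, 41)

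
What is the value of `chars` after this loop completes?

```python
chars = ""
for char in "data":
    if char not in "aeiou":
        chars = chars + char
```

Remove vowels from 'data'
`chars` takes the values: "" → "d" → "dt"

Answer: "dt"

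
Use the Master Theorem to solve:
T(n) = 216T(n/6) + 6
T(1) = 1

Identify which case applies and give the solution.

a=216, b=6, f(n)=6. log_6(216) = 3. Since c=0 < 3, Case 1 applies: T(n) = Θ(n^log_b(a)) = O(n^3).

Answer: O(n^3) - Case 1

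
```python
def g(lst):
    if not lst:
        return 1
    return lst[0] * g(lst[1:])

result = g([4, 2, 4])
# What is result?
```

Product over [4, 2, 4] = 4 * 2 * 4 = 32

Answer: 32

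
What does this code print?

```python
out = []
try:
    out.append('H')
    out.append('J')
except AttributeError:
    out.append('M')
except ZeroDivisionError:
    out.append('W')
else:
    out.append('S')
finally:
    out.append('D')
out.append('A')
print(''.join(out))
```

Execution trace: 'H' (try body) → 'J' (try body, no exception) → 'S' (else) → 'D' (finally) → 'A' (after the try/except). Output: HJSDA

Answer: HJSDA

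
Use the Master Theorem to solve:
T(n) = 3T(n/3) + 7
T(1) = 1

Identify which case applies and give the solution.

a=3, b=3, f(n)=7. log_3(3) = 1. Since c=0 < 1, Case 1 applies: T(n) = Θ(n^log_b(a)) = O(n).

Answer: O(n) - Case 1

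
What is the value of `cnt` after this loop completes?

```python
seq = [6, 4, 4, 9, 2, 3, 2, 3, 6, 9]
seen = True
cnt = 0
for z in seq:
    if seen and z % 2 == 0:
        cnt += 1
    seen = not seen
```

Count even values at even positions
`cnt` takes the values: 0 → 1 → 2 → 3 → 4 → 5

Answer: 5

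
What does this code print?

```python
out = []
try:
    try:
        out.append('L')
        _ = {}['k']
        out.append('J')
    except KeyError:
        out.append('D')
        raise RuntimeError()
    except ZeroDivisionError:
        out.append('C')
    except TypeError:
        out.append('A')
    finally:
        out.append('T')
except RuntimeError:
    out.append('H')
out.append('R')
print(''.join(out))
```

Execution trace: 'L' (inner try body) → 'D' (inner except KeyError) → 'T' (inner finally) → 'H' (outer except RuntimeError) → 'R' (after the try/except). Output: LDTHR

Answer: LDTHR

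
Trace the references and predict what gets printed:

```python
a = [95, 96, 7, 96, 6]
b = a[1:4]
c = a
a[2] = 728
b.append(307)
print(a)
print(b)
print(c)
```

Key concept: slice vs alias.
Step by step:
`a = [95, 96, 7, 96, 6]` → a = [95, 96, 7, 96, 6]
`b = a[1:4]` → b = [96, 7, 96]
`c = a` → c = [95, 96, 7, 96, 6] (same object as a)
`a[2] = 728` → a = [95, 96, 728, 96, 6] (same object as c); c = [95, 96, 728, 96, 6] (same object as a)
`b.append(307)` → b = [96, 7, 96, 307]
`print(a)` → prints [95, 96, 728, 96, 6]
`print(b)` → prints [96, 7, 96, 307]
`print(c)` → prints [95, 96, 728, 96, 6]

Answer:
[95, 96, 728, 96, 6]
[96, 7, 96, 307]
[95, 96, 728, 96, 6]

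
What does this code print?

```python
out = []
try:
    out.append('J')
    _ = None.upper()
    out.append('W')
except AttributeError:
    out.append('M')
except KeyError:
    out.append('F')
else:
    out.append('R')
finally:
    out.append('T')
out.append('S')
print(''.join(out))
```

Execution trace: 'J' (try body) → 'M' (except AttributeError) → 'T' (finally) → 'S' (after the try/except). Output: JMTS

Answer: JMTS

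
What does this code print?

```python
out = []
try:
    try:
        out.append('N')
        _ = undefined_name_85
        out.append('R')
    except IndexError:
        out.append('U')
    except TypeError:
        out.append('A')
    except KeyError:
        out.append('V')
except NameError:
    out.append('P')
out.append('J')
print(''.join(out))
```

Execution trace: 'N' (try body) → 'P' (outer except NameError) → 'J' (after the try/except). Output: NPJ

Answer: NPJ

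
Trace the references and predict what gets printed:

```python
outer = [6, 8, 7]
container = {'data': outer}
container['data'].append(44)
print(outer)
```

Key concept: dict holds reference to list.
Step by step:
`outer = [6, 8, 7]` → outer = [6, 8, 7]
`container = {'data': outer}` → container = {'data': [6, 8, 7]}
`container['data'].append(44)` → outer = [6, 8, 7, 44]; container = {'data': [6, 8, 7, 44]}
`print(outer)` → prints [6, 8, 7, 44]

Answer: [6, 8, 7, 44]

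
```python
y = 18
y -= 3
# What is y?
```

Trace:
`y = 18` → y = 18
`y -= 3` → y = 15
So y = 15

Answer: 15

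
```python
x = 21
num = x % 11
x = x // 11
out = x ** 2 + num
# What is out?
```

Trace:
`x = 21` → x = 21
`num = x % 11` → num = 10
`x = x // 11` → x = 1
`out = x ** 2 + num` → out = 11
So out = 11

Answer: 11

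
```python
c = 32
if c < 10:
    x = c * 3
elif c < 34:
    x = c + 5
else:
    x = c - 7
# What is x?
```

Trace:
`c = 32` → c = 32
`if c < 10: ...` → c < 10 is False, c < 34 is True → x = 37
So x = 37

Answer: 37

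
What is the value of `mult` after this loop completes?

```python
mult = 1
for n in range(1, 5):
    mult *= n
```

4! = 24
`mult` takes the values: 1 → 2 → 6 → 24

Answer: 24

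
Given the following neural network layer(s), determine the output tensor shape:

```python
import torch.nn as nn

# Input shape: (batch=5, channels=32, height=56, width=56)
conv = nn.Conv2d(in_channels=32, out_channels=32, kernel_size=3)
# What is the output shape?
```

Input: (5, 32, 56, 56) -> Output: (5, 32, 54, 54)

Answer: (5, 32, 54, 54)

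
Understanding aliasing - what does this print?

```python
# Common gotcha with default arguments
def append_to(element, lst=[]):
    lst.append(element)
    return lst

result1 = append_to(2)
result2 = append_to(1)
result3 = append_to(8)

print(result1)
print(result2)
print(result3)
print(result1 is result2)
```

Key concept: mutable default argument gotcha.
Step by step:
`result1 = append_to(2)` → result1 = [2]
`result2 = append_to(1)` → result1 = [2, 1] (same object as result2); result2 = [2, 1] (same object as result1)
`result3 = append_to(8)` → result1 = [2, 1, 8] (same object as result2, result3); result2 = [2, 1, 8] (same object as result1, result3); result3 = [2, 1, 8] (same object as result1, result2)
`print(result1)` → prints [2, 1, 8]
`print(result2)` → prints [2, 1, 8]
`print(result3)` → prints [2, 1, 8]
`print(result1 is result2)` → prints True

Answer:
[2, 1, 8]
[2, 1, 8]
[2, 1, 8]
True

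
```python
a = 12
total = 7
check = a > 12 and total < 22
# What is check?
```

Trace:
`a = 12` → a = 12
`total = 7` → total = 7
`check = a > 12 and total < 22` → check = False
So check = False

Answer: False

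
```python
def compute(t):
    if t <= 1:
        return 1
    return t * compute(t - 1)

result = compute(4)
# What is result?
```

compute(4) = 4 * 3 * 2 * 1 = 24

Answer: 24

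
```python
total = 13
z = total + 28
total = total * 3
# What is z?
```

Trace:
`total = 13` → total = 13
`z = total + 28` → z = 41
`total = total * 3` → total = 39
So z = 41

Answer: 41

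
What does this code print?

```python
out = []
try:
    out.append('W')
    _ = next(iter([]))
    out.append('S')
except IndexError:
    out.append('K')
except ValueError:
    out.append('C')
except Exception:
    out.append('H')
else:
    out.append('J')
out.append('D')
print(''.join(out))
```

Execution trace: 'W' (try body) → 'H' (except Exception) → 'D' (after the try/except). Output: WHD

Answer: WHD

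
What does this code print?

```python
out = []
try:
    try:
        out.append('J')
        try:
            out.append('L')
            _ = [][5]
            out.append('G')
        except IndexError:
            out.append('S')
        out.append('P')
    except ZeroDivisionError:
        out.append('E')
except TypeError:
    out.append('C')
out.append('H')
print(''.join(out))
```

Execution trace: 'J' (try body) → 'L' (inner try body) → 'S' (inner except IndexError) → 'P' (try body, no exception) → 'H' (after the try/except). Output: JLSPH

Answer: JLSPH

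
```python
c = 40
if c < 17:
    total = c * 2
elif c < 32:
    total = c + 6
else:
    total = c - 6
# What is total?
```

Trace:
`c = 40` → c = 40
`if c < 17: ...` → c < 17 is False, c < 32 is False, take else branch → total = 34
So total = 34

Answer: 34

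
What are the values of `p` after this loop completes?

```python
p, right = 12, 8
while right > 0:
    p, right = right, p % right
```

GCD of 12 and 8
`p` takes the values: 12 → 8 → 4

Answer: 4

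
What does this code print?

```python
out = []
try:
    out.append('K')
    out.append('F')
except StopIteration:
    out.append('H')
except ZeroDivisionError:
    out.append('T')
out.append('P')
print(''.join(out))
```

Execution trace: 'K' (try body) → 'F' (try body, no exception) → 'P' (after the try/except). Output: KFP

Answer: KFP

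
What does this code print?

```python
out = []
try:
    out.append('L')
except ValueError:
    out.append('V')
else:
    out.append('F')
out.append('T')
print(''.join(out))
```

Execution trace: 'L' (try body, no exception) → 'F' (else) → 'T' (after the try/except). Output: LFT

Answer: LFT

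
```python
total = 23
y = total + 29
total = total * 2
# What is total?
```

Trace:
`total = 23` → total = 23
`y = total + 29` → y = 52
`total = total * 2` → total = 46
So total = 46

Answer: 46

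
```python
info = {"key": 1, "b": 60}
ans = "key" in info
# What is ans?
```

Trace:
`info = {"key": 1, "b": 60}` → info = {'key': 1, 'b': 60}
`ans = "key" in info` → ans = True
So ans = True

Answer: True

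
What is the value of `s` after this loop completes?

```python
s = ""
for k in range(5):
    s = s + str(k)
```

Concatenate digits 0 to 4
`s` takes the values: "" → "0" → "01" → "012" → "0123" → "01234"

Answer: "01234"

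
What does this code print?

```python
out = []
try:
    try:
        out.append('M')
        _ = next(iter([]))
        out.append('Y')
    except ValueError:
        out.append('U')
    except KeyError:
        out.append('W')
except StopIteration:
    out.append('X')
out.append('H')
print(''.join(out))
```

Execution trace: 'M' (try body) → 'X' (outer except StopIteration) → 'H' (after the try/except). Output: MXH

Answer: MXH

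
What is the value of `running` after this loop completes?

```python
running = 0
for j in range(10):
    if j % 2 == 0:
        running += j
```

Sum of even numbers 0 to 9
`running` takes the values: 0 → 2 → 6 → 12 → 20

Answer: 20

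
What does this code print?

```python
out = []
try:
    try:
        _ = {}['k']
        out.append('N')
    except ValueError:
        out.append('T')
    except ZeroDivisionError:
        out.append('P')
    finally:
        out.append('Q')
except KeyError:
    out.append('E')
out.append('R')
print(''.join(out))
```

Execution trace: 'Q' (inner finally) → 'E' (outer except KeyError) → 'R' (after the try/except). Output: QER

Answer: QER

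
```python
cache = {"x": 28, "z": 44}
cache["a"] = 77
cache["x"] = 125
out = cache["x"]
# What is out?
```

Trace:
`cache = {"x": 28, "z": 44}` → cache = {'x': 28, 'z': 44}
`cache["a"] = 77` → cache = {'x': 28, 'z': 44, 'a': 77}
`cache["x"] = 125` → cache = {'x': 125, 'z': 44, 'a': 77}
`out = cache["x"]` → out = 125
So out = 125

Answer: 125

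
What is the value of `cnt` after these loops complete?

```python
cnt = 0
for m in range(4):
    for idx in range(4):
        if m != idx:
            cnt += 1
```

4² - 4 (exclude diagonal)
`cnt` takes the values: 0 → 1 → 2 → 3 → 4 → 5 → 6 → 7 → 8 → 9 → 10 → 11 → 12

Answer: 12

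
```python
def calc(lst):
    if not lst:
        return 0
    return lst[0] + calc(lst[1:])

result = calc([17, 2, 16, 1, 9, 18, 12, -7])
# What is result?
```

17 + 2 + 16 + 1 + 9 + 18 + 12 + (-7) + 0 = 68

Answer: 68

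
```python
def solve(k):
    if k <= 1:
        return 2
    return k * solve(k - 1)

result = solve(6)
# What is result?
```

solve(6) = 6 * 5 * 4 * 3 * 2 * 2 = 1440

Answer: 1440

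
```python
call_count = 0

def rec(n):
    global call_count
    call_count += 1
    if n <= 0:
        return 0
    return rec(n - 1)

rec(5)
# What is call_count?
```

Linear recursion stepping by 1: 6 calls from n=5 down to ≤0.

Answer: 6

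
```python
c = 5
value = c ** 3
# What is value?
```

Trace:
`c = 5` → c = 5
`value = c ** 3` → value = 125
So value = 125

Answer: 125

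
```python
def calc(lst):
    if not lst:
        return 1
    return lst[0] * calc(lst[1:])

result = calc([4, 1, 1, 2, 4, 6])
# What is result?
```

Product over [4, 1, 1, 2, 4, 6] = 4 * 1 * 1 * 2 * 4 * 6 = 192

Answer: 192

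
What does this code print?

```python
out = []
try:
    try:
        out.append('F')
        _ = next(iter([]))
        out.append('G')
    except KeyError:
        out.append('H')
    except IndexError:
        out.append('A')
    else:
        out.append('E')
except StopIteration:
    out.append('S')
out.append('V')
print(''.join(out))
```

Execution trace: 'F' (try body) → 'S' (outer except StopIteration) → 'V' (after the try/except). Output: FSV

Answer: FSV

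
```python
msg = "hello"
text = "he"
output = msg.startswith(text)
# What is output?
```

Trace:
`msg = "hello"` → msg = 'hello'
`text = "he"` → text = 'he'
`output = msg.startswith(text)` → output = True
So output = True

Answer: True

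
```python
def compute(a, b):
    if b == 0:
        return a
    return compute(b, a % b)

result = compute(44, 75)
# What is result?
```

compute(44, 75) -> compute(75, 44) -> compute(44, 31) -> compute(31, 13) -> compute(13, 5) -> compute(5, 3) -> compute(3, 2) -> compute(2, 1) -> compute(1, 0) -> 1

Answer: 1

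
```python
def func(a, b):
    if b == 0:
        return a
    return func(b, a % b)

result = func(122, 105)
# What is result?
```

func(122, 105) -> func(105, 17) -> func(17, 3) -> func(3, 2) -> func(2, 1) -> func(1, 0) -> 1

Answer: 1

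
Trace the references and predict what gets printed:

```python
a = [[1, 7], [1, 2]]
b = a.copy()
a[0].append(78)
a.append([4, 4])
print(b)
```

Key concept: shallow copy with nested lists.
Step by step:
`a = [[1, 7], [1, 2]]` → a = [[1, 7], [1, 2]]
`b = a.copy()` → b = [[1, 7], [1, 2]]
`a[0].append(78)` → a = [[1, 7, 78], [1, 2]]; b = [[1, 7, 78], [1, 2]]
`a.append([4, 4])` → a = [[1, 7, 78], [1, 2], [4, 4]]
`print(b)` → prints [[1, 7, 78], [1, 2]]

Answer: [[1, 7, 78], [1, 2]]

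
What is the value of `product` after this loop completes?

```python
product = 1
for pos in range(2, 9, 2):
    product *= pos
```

Product of even numbers 2 to 8
`product` takes the values: 1 → 2 → 8 → 48 → 384

Answer: 384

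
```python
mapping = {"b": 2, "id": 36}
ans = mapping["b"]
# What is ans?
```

Trace:
`mapping = {"b": 2, "id": 36}` → mapping = {'b': 2, 'id': 36}
`ans = mapping["b"]` → ans = 2
So ans = 2

Answer: 2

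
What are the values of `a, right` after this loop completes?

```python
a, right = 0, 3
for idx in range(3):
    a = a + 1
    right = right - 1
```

a goes 0→3, right goes 3→0
`a, right` takes the values: (0, 3) → (1, 3) → (1, 2) → (2, 2) → (2, 1) → (3, 1) → (3, 0)

Answer: 3, 0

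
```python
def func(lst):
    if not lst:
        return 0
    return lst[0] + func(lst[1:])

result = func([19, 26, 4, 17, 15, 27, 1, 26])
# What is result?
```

19 + 26 + 4 + 17 + 15 + 27 + 1 + 26 + 0 = 135

Answer: 135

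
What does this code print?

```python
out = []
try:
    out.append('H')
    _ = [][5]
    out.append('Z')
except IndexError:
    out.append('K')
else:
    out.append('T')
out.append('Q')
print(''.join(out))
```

Execution trace: 'H' (try body) → 'K' (except IndexError) → 'Q' (after the try/except). Output: HKQ

Answer: HKQ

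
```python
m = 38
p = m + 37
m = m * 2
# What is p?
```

Trace:
`m = 38` → m = 38
`p = m + 37` → p = 75
`m = m * 2` → m = 76
So p = 75

Answer: 75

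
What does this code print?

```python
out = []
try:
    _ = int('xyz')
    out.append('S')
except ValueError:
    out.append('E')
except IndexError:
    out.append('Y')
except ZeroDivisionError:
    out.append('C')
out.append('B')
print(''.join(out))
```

Execution trace: 'E' (except ValueError) → 'B' (after the try/except). Output: EB

Answer: EB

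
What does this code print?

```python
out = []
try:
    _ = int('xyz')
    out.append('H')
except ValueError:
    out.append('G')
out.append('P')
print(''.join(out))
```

Execution trace: 'G' (except ValueError) → 'P' (after the try/except). Output: GP

Answer: GP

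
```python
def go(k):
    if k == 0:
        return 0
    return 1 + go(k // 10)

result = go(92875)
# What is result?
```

Count of digits of 92875: 5

Answer: 5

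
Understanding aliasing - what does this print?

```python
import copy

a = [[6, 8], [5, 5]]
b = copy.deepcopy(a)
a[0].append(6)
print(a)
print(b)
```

Key concept: deep copy is fully independent.
Step by step:
`a = [[6, 8], [5, 5]]` → a = [[6, 8], [5, 5]]
`b = copy.deepcopy(a)` → b = [[6, 8], [5, 5]]
`a[0].append(6)` → a = [[6, 8, 6], [5, 5]]
`print(a)` → prints [[6, 8, 6], [5, 5]]
`print(b)` → prints [[6, 8], [5, 5]]

Answer:
[[6, 8, 6], [5, 5]]
[[6, 8], [5, 5]]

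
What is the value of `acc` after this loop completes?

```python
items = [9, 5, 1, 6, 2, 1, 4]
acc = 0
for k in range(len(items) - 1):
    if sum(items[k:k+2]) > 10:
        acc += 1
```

Count windows with sum > 10
`acc` takes the values: 0 → 1

Answer: 1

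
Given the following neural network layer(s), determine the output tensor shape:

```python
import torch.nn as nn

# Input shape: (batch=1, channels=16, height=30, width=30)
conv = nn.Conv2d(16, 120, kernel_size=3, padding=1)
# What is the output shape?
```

Input: (1, 16, 30, 30) -> Output: (1, 120, 30, 30)

Answer: (1, 120, 30, 30)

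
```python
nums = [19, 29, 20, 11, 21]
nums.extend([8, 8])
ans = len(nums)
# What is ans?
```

Trace:
`nums = [19, 29, 20, 11, 21]` → nums = [19, 29, 20, 11, 21]
`nums.extend([8, 8])` → nums = [19, 29, 20, 11, 21, 8, 8]
`ans = len(nums)` → ans = 7
So ans = 7

Answer: 7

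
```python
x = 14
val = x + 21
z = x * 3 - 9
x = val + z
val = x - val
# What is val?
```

Trace:
`x = 14` → x = 14
`val = x + 21` → val = 35
`z = x * 3 - 9` → z = 33
`x = val + z` → x = 68
`val = x - val` → val = 33
So val = 33

Answer: 33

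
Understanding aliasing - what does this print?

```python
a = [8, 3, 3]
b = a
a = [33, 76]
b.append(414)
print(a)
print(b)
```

Key concept: rebinding vs mutation: a is rebound to a new list, b still points at the original.
Step by step:
`a = [8, 3, 3]` → a = [8, 3, 3]
`b = a` → b = [8, 3, 3] (same object as a)
`a = [33, 76]` → a = [33, 76]
`b.append(414)` → b = [8, 3, 3, 414]
`print(a)` → prints [33, 76]
`print(b)` → prints [8, 3, 3, 414]

Answer:
[33, 76]
[8, 3, 3, 414]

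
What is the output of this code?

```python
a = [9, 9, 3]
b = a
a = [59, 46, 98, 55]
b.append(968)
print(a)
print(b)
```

Key concept: rebinding vs mutation: a is rebound to a new list, b still points at the original.
Step by step:
`a = [9, 9, 3]` → a = [9, 9, 3]
`b = a` → b = [9, 9, 3] (same object as a)
`a = [59, 46, 98, 55]` → a = [59, 46, 98, 55]
`b.append(968)` → b = [9, 9, 3, 968]
`print(a)` → prints [59, 46, 98, 55]
`print(b)` → prints [9, 9, 3, 968]

Answer:
[59, 46, 98, 55]
[9, 9, 3, 968]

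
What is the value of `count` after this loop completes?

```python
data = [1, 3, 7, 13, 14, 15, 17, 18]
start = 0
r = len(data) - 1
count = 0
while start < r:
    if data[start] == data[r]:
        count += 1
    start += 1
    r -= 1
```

Count matching pairs from ends
`count` takes the values: 0

Answer: 0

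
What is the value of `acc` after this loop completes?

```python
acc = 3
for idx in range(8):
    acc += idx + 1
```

Start at 3, add 1 to 8 = 39
`acc` takes the values: 3 → 4 → 6 → 9 → 13 → 18 → 24 → 31 → 39

Answer: 39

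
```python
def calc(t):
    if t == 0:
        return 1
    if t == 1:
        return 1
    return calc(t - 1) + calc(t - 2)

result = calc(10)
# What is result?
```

Build up from base cases: calc(0)=1, calc(1)=1, calc(2)=2, calc(3)=3, calc(4)=5, calc(5)=8, calc(6)=13, ..., calc(10)=89

Answer: 89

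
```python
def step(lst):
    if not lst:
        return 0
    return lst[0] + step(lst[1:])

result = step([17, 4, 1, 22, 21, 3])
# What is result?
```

17 + 4 + 1 + 22 + 21 + 3 + 0 = 68

Answer: 68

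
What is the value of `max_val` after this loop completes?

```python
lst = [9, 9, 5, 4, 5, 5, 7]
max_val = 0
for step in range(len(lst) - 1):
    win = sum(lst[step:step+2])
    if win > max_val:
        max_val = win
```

Max sum of 2-element window in [9, 9, 5, 4, 5, 5, 7]
`max_val` takes the values: 0 → 18

Answer: 18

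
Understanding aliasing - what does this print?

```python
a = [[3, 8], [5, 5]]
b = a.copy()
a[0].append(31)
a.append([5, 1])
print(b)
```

Key concept: shallow copy with nested lists.
Step by step:
`a = [[3, 8], [5, 5]]` → a = [[3, 8], [5, 5]]
`b = a.copy()` → b = [[3, 8], [5, 5]]
`a[0].append(31)` → a = [[3, 8, 31], [5, 5]]; b = [[3, 8, 31], [5, 5]]
`a.append([5, 1])` → a = [[3, 8, 31], [5, 5], [5, 1]]
`print(b)` → prints [[3, 8, 31], [5, 5]]

Answer: [[3, 8, 31], [5, 5]]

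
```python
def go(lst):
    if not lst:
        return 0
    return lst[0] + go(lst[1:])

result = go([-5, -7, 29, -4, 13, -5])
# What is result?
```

(-5) + (-7) + 29 + (-4) + 13 + (-5) + 0 = 21

Answer: 21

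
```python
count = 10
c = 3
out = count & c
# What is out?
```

Trace:
`count = 10` → count = 10
`c = 3` → c = 3
`out = count & c` → out = 2
So out = 2

Answer: 2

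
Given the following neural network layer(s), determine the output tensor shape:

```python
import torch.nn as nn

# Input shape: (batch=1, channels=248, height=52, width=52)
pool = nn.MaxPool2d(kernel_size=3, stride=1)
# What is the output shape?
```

Input: (1, 248, 52, 52) -> Output: (1, 248, 50, 50)

Answer: (1, 248, 50, 50)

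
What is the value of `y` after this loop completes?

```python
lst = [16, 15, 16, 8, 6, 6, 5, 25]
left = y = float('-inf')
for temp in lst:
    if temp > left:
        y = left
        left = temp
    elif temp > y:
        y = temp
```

Second largest (with repeats) in [16, 15, 16, 8, 6, 6, 5, 25]
`y` takes the values: -inf → 15 → 16

Answer: 16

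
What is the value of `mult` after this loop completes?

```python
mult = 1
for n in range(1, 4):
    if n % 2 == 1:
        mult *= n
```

Product of odd numbers 1 to 3
`mult` takes the values: 1 → 3

Answer: 3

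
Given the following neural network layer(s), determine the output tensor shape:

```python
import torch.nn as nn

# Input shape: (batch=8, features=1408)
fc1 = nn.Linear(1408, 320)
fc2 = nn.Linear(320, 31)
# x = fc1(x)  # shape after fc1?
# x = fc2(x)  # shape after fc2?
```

Input: (8, 1408) -> after fc1: (8, 320) -> Output: (8, 31)

Answer: (8, 31)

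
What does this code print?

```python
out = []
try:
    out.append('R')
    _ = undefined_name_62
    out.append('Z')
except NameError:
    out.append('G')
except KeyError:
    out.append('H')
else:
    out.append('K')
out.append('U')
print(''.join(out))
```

Execution trace: 'R' (try body) → 'G' (except NameError) → 'U' (after the try/except). Output: RGU

Answer: RGU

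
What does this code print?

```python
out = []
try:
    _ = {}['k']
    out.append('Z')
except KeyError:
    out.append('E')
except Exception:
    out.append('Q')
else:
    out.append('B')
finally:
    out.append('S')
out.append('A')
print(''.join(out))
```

Execution trace: 'E' (except KeyError) → 'S' (finally) → 'A' (after the try/except). Output: ESA

Answer: ESA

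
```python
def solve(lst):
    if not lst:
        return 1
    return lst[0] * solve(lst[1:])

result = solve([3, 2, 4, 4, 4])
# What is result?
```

Product over [3, 2, 4, 4, 4] = 3 * 2 * 4 * 4 * 4 = 384

Answer: 384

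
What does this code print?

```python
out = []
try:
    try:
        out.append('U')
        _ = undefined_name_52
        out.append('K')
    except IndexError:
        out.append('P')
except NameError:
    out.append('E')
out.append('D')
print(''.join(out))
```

Execution trace: 'U' (try body) → 'E' (outer except NameError) → 'D' (after the try/except). Output: UED

Answer: UED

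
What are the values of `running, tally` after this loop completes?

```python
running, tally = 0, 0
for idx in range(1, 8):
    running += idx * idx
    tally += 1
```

Sum of squares and count
`running, tally` takes the values: (0, 0) → (1, 0) → (1, 1) → (5, 1) → (5, 2) → (14, 2) → (14, 3) → (30, 3) → (30, 4) → (55, 4) → (55, 5) → (91, 5) → (91, 6) → (140, 6) → (140, 7)

Answer: 140, 7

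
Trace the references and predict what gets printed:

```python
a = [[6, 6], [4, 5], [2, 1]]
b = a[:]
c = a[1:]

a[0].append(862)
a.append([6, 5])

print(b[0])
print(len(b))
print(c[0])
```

Key concept: slice with nested mutation.
Step by step:
`a = [[6, 6], [4, 5], [2, 1]]` → a = [[6, 6], [4, 5], [2, 1]]
`b = a[:]` → b = [[6, 6], [4, 5], [2, 1]]
`c = a[1:]` → c = [[4, 5], [2, 1]]
`a[0].append(862)` → a = [[6, 6, 862], [4, 5], [2, 1]]; b = [[6, 6, 862], [4, 5], [2, 1]]
`a.append([6, 5])` → a = [[6, 6, 862], [4, 5], [2, 1], [6, 5]]
`print(b[0])` → prints [6, 6, 862]
`print(len(b))` → prints 3
`print(c[0])` → prints [4, 5]

Answer:
[6, 6, 862]
3
[4, 5]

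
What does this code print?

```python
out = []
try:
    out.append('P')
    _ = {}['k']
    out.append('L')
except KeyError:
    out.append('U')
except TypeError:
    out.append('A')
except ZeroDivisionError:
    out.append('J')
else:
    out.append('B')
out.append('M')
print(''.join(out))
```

Execution trace: 'P' (try body) → 'U' (except KeyError) → 'M' (after the try/except). Output: PUM

Answer: PUM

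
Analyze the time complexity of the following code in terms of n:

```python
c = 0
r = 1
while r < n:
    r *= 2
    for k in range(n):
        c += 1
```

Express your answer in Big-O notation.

Each loop level contributes: log n × n. Multiplying the contributions gives O(n log n).

Answer: O(n log n)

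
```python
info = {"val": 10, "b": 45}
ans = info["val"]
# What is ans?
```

Trace:
`info = {"val": 10, "b": 45}` → info = {'val': 10, 'b': 45}
`ans = info["val"]` → ans = 10
So ans = 10

Answer: 10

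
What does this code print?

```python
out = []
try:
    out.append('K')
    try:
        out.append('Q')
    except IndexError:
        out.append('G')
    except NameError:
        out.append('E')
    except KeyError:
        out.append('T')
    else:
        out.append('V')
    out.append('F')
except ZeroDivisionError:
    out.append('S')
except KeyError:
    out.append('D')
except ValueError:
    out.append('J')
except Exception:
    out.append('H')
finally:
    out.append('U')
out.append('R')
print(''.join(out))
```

Execution trace: 'K' (try body) → 'Q' (inner try body, no exception) → 'V' (inner else) → 'F' (try body, no exception) → 'U' (finally) → 'R' (after the try/except). Output: KQVFUR

Answer: KQVFUR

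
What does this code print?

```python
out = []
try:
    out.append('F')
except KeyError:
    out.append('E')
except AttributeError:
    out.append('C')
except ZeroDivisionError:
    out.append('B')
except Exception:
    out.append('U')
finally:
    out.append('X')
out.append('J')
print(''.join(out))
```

Execution trace: 'F' (try body, no exception) → 'X' (finally) → 'J' (after the try/except). Output: FXJ

Answer: FXJ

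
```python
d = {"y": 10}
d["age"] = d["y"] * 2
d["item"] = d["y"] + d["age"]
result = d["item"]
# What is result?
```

Trace:
`d = {"y": 10}` → d = {'y': 10}
`d["age"] = d["y"] * 2` → d = {'y': 10, 'age': 20}
`d["item"] = d["y"] + d["age"]` → d = {'y': 10, 'age': 20, 'item': 30}
`result = d["item"]` → result = 30
So result = 30

Answer: 30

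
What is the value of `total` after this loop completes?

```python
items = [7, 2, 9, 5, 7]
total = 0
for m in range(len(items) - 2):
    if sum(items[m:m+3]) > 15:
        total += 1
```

Count windows with sum > 15
`total` takes the values: 0 → 1 → 2 → 3

Answer: 3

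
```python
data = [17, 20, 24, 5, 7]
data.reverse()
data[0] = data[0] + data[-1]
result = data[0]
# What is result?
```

Trace:
`data = [17, 20, 24, 5, 7]` → data = [17, 20, 24, 5, 7]
`data.reverse()` → data = [7, 5, 24, 20, 17]
`data[0] = data[0] + data[-1]` → data = [24, 5, 24, 20, 17]
`result = data[0]` → result = 24
So result = 24

Answer: 24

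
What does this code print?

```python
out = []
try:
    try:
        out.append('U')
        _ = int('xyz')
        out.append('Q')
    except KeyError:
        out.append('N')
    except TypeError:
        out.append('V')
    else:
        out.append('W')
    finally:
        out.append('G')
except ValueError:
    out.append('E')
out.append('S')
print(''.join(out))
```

Execution trace: 'U' (try body) → 'G' (finally) → 'E' (outer except ValueError) → 'S' (after the try/except). Output: UGES

Answer: UGES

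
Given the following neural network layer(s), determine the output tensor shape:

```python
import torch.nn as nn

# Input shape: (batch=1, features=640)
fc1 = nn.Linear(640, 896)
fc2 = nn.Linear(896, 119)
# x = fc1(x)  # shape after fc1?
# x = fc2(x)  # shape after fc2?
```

Input: (1, 640) -> after fc1: (1, 896) -> Output: (1, 119)

Answer: (1, 119)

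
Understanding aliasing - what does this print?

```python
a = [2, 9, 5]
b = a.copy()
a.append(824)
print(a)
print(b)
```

Key concept: list.copy() creates independent copy.
Step by step:
`a = [2, 9, 5]` → a = [2, 9, 5]
`b = a.copy()` → b = [2, 9, 5]
`a.append(824)` → a = [2, 9, 5, 824]
`print(a)` → prints [2, 9, 5, 824]
`print(b)` → prints [2, 9, 5]

Answer:
[2, 9, 5, 824]
[2, 9, 5]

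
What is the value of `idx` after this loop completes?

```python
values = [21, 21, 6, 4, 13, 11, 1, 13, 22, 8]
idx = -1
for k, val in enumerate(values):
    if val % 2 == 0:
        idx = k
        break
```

First even number index in [21, 21, 6, 4, 13, 11, 1, 13, 22, 8]
`idx` takes the values: -1 → 2

Answer: 2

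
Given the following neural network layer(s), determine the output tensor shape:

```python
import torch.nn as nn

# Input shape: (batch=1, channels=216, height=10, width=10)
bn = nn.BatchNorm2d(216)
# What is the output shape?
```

Input: (1, 216, 10, 10) -> Output: (1, 216, 10, 10)

Answer: (1, 216, 10, 10)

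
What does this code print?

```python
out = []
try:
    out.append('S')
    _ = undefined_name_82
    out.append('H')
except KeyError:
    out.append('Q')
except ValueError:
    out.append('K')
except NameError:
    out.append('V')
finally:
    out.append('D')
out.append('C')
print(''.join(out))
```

Execution trace: 'S' (try body) → 'V' (except NameError) → 'D' (finally) → 'C' (after the try/except). Output: SVDC

Answer: SVDC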